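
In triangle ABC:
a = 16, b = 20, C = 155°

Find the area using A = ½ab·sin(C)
A = ½·a·b·sin(C) = ½·16·20·sin(155°)
sin(155°) ≈ 0.422618
A ≈ ½·320·0.422618 = 160·0.422618 ≈ 67.6189

Area = 67.62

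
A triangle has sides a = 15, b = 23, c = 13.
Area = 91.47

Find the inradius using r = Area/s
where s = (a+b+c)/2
s = (15 + 23 + 13)/2 = 51/2 = 25.5
r = Area/s = 91.47/25.5 ≈ 3.58706

r = 3.587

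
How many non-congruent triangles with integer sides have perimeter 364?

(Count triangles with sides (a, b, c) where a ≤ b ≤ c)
Let a ≤ b ≤ c with a + b + c = 364. The only binding inequality is a + b > c, i.e. 364 − c > c, so c < 364/2; and c ≥ 364/3 since c is the largest side.
So 122 ≤ c ≤ 181. For each c, b runs from ⌈(364 − c)/2⌉ up to c (then a = 364 − b − c satisfies 1 ≤ a ≤ b automatically), giving c − ⌈(364 − c)/2⌉ + 1 choices.
Summing over c: 2 + 3 + 5 + 6 + … + 89 + 90  (60 terms, c = 122, …, 181) = 2760
Check (closed form: nearest integer to p²/48 for even p, (p+3)²/48 for odd p): 364²/48 = 132496/48 ≈ 2760.33 → 2760

2760 triangles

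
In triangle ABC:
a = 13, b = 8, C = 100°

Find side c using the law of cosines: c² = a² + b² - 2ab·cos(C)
c² = 13² + 8² − 2·13·8·cos(100°)
cos(100°) ≈ -0.173648
c² ≈ 169 + 64 − 208·(-0.173648) ≈ 233 + 36.1188 ≈ 269.119
c ≈ √269.119 ≈ 16.4048

c = 16.4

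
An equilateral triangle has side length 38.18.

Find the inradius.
r = Area/s with s the semi-perimeter.
Area = (√3/4)·38.18² = (√3/4)·1457.7124 ≈ 0.433013·1457.7124 ≈ 631.208
s = 3·38.18/2 = 57.27
r ≈ 631.208/57.27 ≈ 11.0216
(Equivalently r = side/(2√3) = 38.18/3.4641 ≈ 11.0216.)

r = 11.02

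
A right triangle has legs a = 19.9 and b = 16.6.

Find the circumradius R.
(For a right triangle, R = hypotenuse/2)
Hypotenuse c = √(a² + b²) = √(396.01 + 275.56) = √671.57 ≈ 25.9147
R = c/2 ≈ 25.9147/2 ≈ 12.9573

R = 12.96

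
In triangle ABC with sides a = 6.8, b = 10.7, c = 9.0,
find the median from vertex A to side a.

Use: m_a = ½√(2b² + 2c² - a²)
m_a = ½√(2·10.7² + 2·9.0² − 6.8²) = ½√(2·114.49 + 2·81 − 46.24) = ½√(228.98 + 162 − 46.24) = ½√344.74
√344.74 ≈ 18.5672, so m_a ≈ 9.28359

m_a = 9.284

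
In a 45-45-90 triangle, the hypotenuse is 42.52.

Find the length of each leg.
In a 45-45-90 triangle hypotenuse = leg·√2, so leg = hypotenuse/√2.
Leg = 42.52/√2 ≈ 42.52/1.41421 ≈ 30.0662

Each leg = 30.07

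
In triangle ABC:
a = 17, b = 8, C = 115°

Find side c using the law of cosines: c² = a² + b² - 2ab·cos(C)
c² = 17² + 8² − 2·17·8·cos(115°)
cos(115°) ≈ -0.422618
c² ≈ 289 + 64 − 272·(-0.422618) ≈ 353 + 114.952 ≈ 467.952
c ≈ √467.952 ≈ 21.6322

c = 21.63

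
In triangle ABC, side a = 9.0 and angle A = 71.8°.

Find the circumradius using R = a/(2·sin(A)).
R = a/(2·sin(A)) = 9.0/(2·sin(71.8°))
sin(71.8°) ≈ 0.949972
R ≈ 9.0/(2·0.949972) = 9.0/1.89994 ≈ 4.73698

R = 4.737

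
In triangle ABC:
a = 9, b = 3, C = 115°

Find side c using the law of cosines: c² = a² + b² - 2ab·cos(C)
c² = 9² + 3² − 2·9·3·cos(115°)
cos(115°) ≈ -0.422618
c² ≈ 81 + 9 − 54·(-0.422618) ≈ 90 + 22.8214 ≈ 112.821
c ≈ √112.821 ≈ 10.6217

c = 10.62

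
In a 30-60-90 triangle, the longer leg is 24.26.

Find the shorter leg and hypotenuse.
In a 30-60-90 triangle the sides are in ratio 1 : √3 : 2, so short leg = long leg/√3 and hypotenuse = 2·(short leg).
Short leg = 24.26/√3 ≈ 24.26/1.73205 ≈ 14.0065
Hypotenuse = 2·14.0065 ≈ 28.013

Short leg = 14.01, Hypotenuse = 28.01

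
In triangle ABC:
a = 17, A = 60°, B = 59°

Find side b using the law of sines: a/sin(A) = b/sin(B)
a/sin(A) = b/sin(B)  ⇒  b = a·sin(B)/sin(A) = 17·sin(59°)/sin(60°)
sin(59°) ≈ 0.857167, sin(60°) ≈ 0.866025
b ≈ 17·0.857167/0.866025 ≈ 14.5718/0.866025 ≈ 16.8261

b = 16.83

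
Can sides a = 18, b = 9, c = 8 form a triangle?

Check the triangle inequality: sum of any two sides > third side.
a + b vs c: 18 + 9 = 27 > 8  ✓
a + c vs b: 18 + 8 = 26 > 9  ✓
b + c vs a: 9 + 8 = 17 ≤ 18  ✗

No: 9 + 8 = 17 is not > 18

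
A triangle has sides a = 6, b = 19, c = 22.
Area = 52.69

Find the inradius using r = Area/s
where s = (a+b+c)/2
s = (6 + 19 + 22)/2 = 47/2 = 23.5
r = Area/s = 52.69/23.5 ≈ 2.24213

r = 2.242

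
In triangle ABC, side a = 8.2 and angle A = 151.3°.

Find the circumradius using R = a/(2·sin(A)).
R = a/(2·sin(A)) = 8.2/(2·sin(151.3°))
sin(151.3°) ≈ 0.480223
R ≈ 8.2/(2·0.480223) = 8.2/0.960447 ≈ 8.53769

R = 8.538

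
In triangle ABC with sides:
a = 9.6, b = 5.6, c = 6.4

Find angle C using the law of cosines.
c² = a² + b² − 2ab·cos(C)  ⇒  cos(C) = (a² + b² − c²)/(2ab)
cos(C) = (9.6² + 5.6² − 6.4²)/(2·9.6·5.6) = (92.16 + 31.36 − 40.96)/107.52 = 82.56/107.52 ≈ 0.767857
C = arccos(0.767857) ≈ 39.8381°

C = 39.84°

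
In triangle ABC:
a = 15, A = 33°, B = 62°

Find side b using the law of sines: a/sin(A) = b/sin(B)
a/sin(A) = b/sin(B)  ⇒  b = a·sin(B)/sin(A) = 15·sin(62°)/sin(33°)
sin(62°) ≈ 0.882948, sin(33°) ≈ 0.544639
b ≈ 15·0.882948/0.544639 ≈ 13.2442/0.544639 ≈ 24.3174

b = 24.32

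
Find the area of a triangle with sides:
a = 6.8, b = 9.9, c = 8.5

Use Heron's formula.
s = (6.8 + 9.9 + 8.5)/2 = 25.2/2 = 12.6
s − a = 5.8, s − b = 2.7, s − c = 4.1
s(s−a)(s−b)(s−c) = 12.6·5.8·2.7·4.1 ≈ 808.996
Area = √808.996 ≈ 28.4428

Area = 28.44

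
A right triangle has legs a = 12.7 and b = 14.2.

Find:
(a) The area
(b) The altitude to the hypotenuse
(a) The legs are perpendicular, so Area = ½·a·b = ½·12.7·14.2 = ½·180.34 = 90.17
(b) Hypotenuse c = √(a² + b²) = √(161.29 + 201.64) = √362.93 ≈ 19.0507
    Area = ½·c·h_c  ⇒  h_c = 2·Area/c = 180.34/19.0507 ≈ 9.46631

Area = 90.17, h_c = 9.466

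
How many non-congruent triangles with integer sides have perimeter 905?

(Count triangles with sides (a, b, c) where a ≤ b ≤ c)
Let a ≤ b ≤ c with a + b + c = 905. The only binding inequality is a + b > c, i.e. 905 − c > c, so c < 905/2; and c ≥ 905/3 since c is the largest side.
So 302 ≤ c ≤ 452. For each c, b runs from ⌈(905 − c)/2⌉ up to c (then a = 905 − b − c satisfies 1 ≤ a ≤ b automatically), giving c − ⌈(905 − c)/2⌉ + 1 choices.
Summing over c: 1 + 3 + 4 + 6 + … + 225 + 226  (151 terms, c = 302, …, 452) = 17176
Check (closed form: nearest integer to p²/48 for even p, (p+3)²/48 for odd p): (905+3)²/48 = 908²/48 = 824464/48 ≈ 17176.33 → 17176

17176 triangles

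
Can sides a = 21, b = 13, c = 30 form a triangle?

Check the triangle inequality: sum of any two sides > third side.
a + b vs c: 21 + 13 = 34 > 30  ✓
a + c vs b: 21 + 30 = 51 > 13  ✓
b + c vs a: 13 + 30 = 43 > 21  ✓

Yes, triangle inequality satisfied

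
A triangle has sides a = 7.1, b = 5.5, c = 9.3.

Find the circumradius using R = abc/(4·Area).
First find the area with Heron's formula.
s = (7.1 + 5.5 + 9.3)/2 = 10.95
Area = √(s(s−a)(s−b)(s−c)) = √(10.95·3.85·5.45·1.65) ≈ √379.101 ≈ 19.4705
abc = 7.1·5.5·9.3 = 363.165
R = abc/(4·Area) ≈ 363.165/(4·19.4705) = 363.165/77.8821 ≈ 4.66301

R = 4.663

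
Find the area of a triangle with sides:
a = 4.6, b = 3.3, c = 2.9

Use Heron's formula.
s = (4.6 + 3.3 + 2.9)/2 = 10.8/2 = 5.4
s − a = 0.8, s − b = 2.1, s − c = 2.5
s(s−a)(s−b)(s−c) = 5.4·0.8·2.1·2.5 ≈ 22.68
Area = √22.68 ≈ 4.76235

Area = 4.762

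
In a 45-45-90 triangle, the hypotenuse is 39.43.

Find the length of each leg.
In a 45-45-90 triangle hypotenuse = leg·√2, so leg = hypotenuse/√2.
Leg = 39.43/√2 ≈ 39.43/1.41421 ≈ 27.8812

Each leg = 27.88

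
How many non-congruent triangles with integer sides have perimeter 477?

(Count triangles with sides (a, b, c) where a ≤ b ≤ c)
Let a ≤ b ≤ c with a + b + c = 477. The only binding inequality is a + b > c, i.e. 477 − c > c, so c < 477/2; and c ≥ 477/3 since c is the largest side.
So 159 ≤ c ≤ 238. For each c, b runs from ⌈(477 − c)/2⌉ up to c (then a = 477 − b − c satisfies 1 ≤ a ≤ b automatically), giving c − ⌈(477 − c)/2⌉ + 1 choices.
Summing over c: 1 + 2 + 4 + 5 + … + 118 + 119  (80 terms, c = 159, …, 238) = 4800
Check (closed form: nearest integer to p²/48 for even p, (p+3)²/48 for odd p): (477+3)²/48 = 480²/48 = 230400/48 ≈ 4800.00 → 4800

4800 triangles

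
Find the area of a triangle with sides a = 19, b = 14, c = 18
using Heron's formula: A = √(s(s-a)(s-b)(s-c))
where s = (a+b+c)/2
s = (19 + 14 + 18)/2 = 51/2 = 25.5
s − a = 6.5, s − b = 11.5, s − c = 7.5
s(s−a)(s−b)(s−c) = 25.5·6.5·11.5·7.5 = 14295.9375
Area = √14295.9375 ≈ 119.566

s = 25.5, Area = 119.6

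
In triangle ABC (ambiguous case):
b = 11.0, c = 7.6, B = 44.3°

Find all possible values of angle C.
b/sin(B) = c/sin(C)  ⇒  sin(C) = c·sin(B)/b = 7.6·sin(44.3°)/11.0
sin(44.3°) ≈ 0.698415
sin(C) ≈ 7.6·0.698415/11.0 ≈ 5.30796/11.0 ≈ 0.482541
Candidate 1: C₁ = arcsin(0.482541) ≈ 28.8515°  →  A = 180° − 44.3° − 28.8515° ≈ 106.848° > 0, valid
Candidate 2: C₂ = 180° − C₁ ≈ 151.148°  →  A = 180° − 44.3° − 151.148° ≈ -15.4485° ≤ 0, not a valid triangle

C = 28.85° (one solution)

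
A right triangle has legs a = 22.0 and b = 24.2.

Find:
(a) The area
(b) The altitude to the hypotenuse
(a) The legs are perpendicular, so Area = ½·a·b = ½·22.0·24.2 = ½·532.4 = 266.2
(b) Hypotenuse c = √(a² + b²) = √(484 + 585.64) = √1069.64 ≈ 32.7054
    Area = ½·c·h_c  ⇒  h_c = 2·Area/c = 532.4/32.7054 ≈ 16.2787

Area = 266.2, h_c = 16.28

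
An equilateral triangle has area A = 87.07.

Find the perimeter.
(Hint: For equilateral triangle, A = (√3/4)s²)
A = (√3/4)s²  ⇒  s² = 4A/√3 = 4·87.07/√3 = 348.28/1.73205 ≈ 201.08
s ≈ √201.08 ≈ 14.1803
Perimeter = 3s ≈ 3·14.1803 ≈ 42.5408

Perimeter = 42.54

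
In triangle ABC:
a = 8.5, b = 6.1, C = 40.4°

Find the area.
Two sides and the included angle (SAS): A = ½·a·b·sin(C) = ½·8.5·6.1·sin(40.4°)
sin(40.4°) ≈ 0.64812
A ≈ ½·51.85·0.64812 = 25.925·0.64812 ≈ 16.8025

Area = 16.8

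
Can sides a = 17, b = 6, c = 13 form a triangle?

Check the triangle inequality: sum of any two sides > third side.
a + b vs c: 17 + 6 = 23 > 13  ✓
a + c vs b: 17 + 13 = 30 > 6  ✓
b + c vs a: 6 + 13 = 19 > 17  ✓

Yes, triangle inequality satisfied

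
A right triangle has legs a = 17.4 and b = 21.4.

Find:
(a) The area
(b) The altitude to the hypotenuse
(a) The legs are perpendicular, so Area = ½·a·b = ½·17.4·21.4 = ½·372.36 = 186.18
(b) Hypotenuse c = √(a² + b²) = √(302.76 + 457.96) = √760.72 ≈ 27.5812
    Area = ½·c·h_c  ⇒  h_c = 2·Area/c = 372.36/27.5812 ≈ 13.5005

Area = 186.18, h_c = 13.5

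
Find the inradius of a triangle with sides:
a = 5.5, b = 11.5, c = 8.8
r = Area/s where s is the semi-perimeter.
s = (5.5 + 11.5 + 8.8)/2 = 25.8/2 = 12.9
Area = √(s(s−a)(s−b)(s−c)) = √(12.9·7.4·1.4·4.1) ≈ √547.94 ≈ 23.4081
r ≈ 23.4081/12.9 ≈ 1.81458

r = 1.815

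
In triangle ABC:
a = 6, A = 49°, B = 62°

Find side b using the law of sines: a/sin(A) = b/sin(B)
a/sin(A) = b/sin(B)  ⇒  b = a·sin(B)/sin(A) = 6·sin(62°)/sin(49°)
sin(62°) ≈ 0.882948, sin(49°) ≈ 0.75471
b ≈ 6·0.882948/0.75471 ≈ 5.29769/0.75471 ≈ 7.0195

b = 7.02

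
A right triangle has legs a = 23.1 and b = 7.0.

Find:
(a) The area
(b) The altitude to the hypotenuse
(a) The legs are perpendicular, so Area = ½·a·b = ½·23.1·7.0 = ½·161.7 = 80.85
(b) Hypotenuse c = √(a² + b²) = √(533.61 + 49) = √582.61 ≈ 24.1373
    Area = ½·c·h_c  ⇒  h_c = 2·Area/c = 161.7/24.1373 ≈ 6.69917

Area = 80.85, h_c = 6.699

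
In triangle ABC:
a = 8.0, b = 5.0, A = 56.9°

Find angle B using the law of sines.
a/sin(A) = b/sin(B)  ⇒  sin(B) = b·sin(A)/a = 5.0·sin(56.9°)/8.0
sin(56.9°) ≈ 0.837719
sin(B) ≈ 5.0·0.837719/8.0 ≈ 4.18859/8.0 ≈ 0.523574
B = arcsin(0.523574) ≈ 31.5723°
(Since b ≤ a we need B ≤ A, so the obtuse alternative 180° − 31.5723° ≈ 148.428° is rejected.)

B = 31.57°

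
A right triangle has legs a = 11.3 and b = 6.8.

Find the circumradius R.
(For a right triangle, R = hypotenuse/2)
Hypotenuse c = √(a² + b²) = √(127.69 + 46.24) = √173.93 ≈ 13.1883
R = c/2 ≈ 13.1883/2 ≈ 6.59413

R = 6.594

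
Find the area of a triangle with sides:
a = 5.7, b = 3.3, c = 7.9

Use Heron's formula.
s = (5.7 + 3.3 + 7.9)/2 = 16.9/2 = 8.45
s − a = 2.75, s − b = 5.15, s − c = 0.55
s(s−a)(s−b)(s−c) = 8.45·2.75·5.15·0.55 ≈ 65.8202
Area = √65.8202 ≈ 8.11297

Area = 8.113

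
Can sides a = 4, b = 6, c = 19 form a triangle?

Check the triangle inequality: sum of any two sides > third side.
a + b vs c: 4 + 6 = 10 ≤ 19  ✗
a + c vs b: 4 + 19 = 23 > 6  ✓
b + c vs a: 6 + 19 = 25 > 4  ✓

No: 4 + 6 = 10 is not > 19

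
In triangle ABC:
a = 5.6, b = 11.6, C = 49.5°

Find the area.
Two sides and the included angle (SAS): A = ½·a·b·sin(C) = ½·5.6·11.6·sin(49.5°)
sin(49.5°) ≈ 0.760406
A ≈ ½·64.96·0.760406 = 32.48·0.760406 ≈ 24.698

Area = 24.7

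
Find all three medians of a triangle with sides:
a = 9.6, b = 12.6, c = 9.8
Median formula: m_a = ½√(2b² + 2c² − a²) (and cyclically). a² = 92.16, b² = 158.76, c² = 96.04.
m_a = ½√(2·158.76 + 2·96.04 − 92.16) = ½√417.44 ≈ ½·20.4313 ≈ 10.2157
m_b = ½√(2·92.16 + 2·96.04 − 158.76) = ½√217.64 ≈ ½·14.7526 ≈ 7.37631
m_c = ½√(2·92.16 + 2·158.76 − 96.04) = ½√405.8 ≈ ½·20.1445 ≈ 10.0722

m_a = 10.22, m_b = 7.376, m_c = 10.07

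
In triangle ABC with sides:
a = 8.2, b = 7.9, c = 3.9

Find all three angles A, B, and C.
Law of cosines for each angle (a² = 67.24, b² = 62.41, c² = 15.21):
cos(A) = (b² + c² − a²)/(2bc) = (62.41 + 15.21 − 67.24)/(2·7.9·3.9) = 10.38/61.62 ≈ 0.168452  ⇒  A ≈ 80.3022°
cos(B) = (a² + c² − b²)/(2ac) = (67.24 + 15.21 − 62.41)/(2·8.2·3.9) = 20.04/63.96 ≈ 0.313321  ⇒  B ≈ 71.7405°
cos(C) = (a² + b² − c²)/(2ab) = (67.24 + 62.41 − 15.21)/(2·8.2·7.9) = 114.44/129.56 ≈ 0.883297  ⇒  C ≈ 27.9573°
Check: A + B + C ≈ 180°

A = 80.3°, B = 71.74°, C = 27.96°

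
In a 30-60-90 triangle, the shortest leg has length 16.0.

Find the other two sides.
In a 30-60-90 triangle the sides are in ratio 1 : √3 : 2 (short leg : long leg : hypotenuse).
Long leg = 16.0·√3 ≈ 16.0·1.73205 ≈ 27.7128
Hypotenuse = 2·16.0 = 32

Long leg = 16.0√3 = 27.71, Hypotenuse = 32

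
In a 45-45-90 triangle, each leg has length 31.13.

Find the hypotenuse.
In a 45-45-90 triangle the sides are in ratio 1 : 1 : √2, so hypotenuse = leg·√2.
Hypotenuse = 31.13·√2 ≈ 31.13·1.41421 ≈ 44.0245

Hypotenuse = 31.13√2 = 44.02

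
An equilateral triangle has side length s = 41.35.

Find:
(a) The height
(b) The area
(a) The height splits the triangle into two 30-60-90 halves: h = s·√3/2 = 41.35·1.73205/2 ≈ 71.6203/2 ≈ 35.8102
(b) Area = (√3/4)·s² = (√3/4)·41.35² = (√3/4)·1709.8225 ≈ 0.433013·1709.8225 ≈ 740.375

Height = 35.81, Area = 740.4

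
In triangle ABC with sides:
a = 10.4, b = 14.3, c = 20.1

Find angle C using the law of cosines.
c² = a² + b² − 2ab·cos(C)  ⇒  cos(C) = (a² + b² − c²)/(2ab)
cos(C) = (10.4² + 14.3² − 20.1²)/(2·10.4·14.3) = (108.16 + 204.49 − 404.01)/297.44 = -91.36/297.44 ≈ -0.307154
C = arccos(-0.307154) ≈ 107.888°

C = 107.9°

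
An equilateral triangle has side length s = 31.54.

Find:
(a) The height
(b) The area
(a) The height splits the triangle into two 30-60-90 halves: h = s·√3/2 = 31.54·1.73205/2 ≈ 54.6289/2 ≈ 27.3144
(b) Area = (√3/4)·s² = (√3/4)·31.54² = (√3/4)·994.7716 ≈ 0.433013·994.7716 ≈ 430.749

Height = 27.31, Area = 430.7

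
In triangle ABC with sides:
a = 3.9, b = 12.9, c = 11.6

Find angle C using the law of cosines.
c² = a² + b² − 2ab·cos(C)  ⇒  cos(C) = (a² + b² − c²)/(2ab)
cos(C) = (3.9² + 12.9² − 11.6²)/(2·3.9·12.9) = (15.21 + 166.41 − 134.56)/100.62 = 47.06/100.62 ≈ 0.4677
C = arccos(0.4677) ≈ 62.1149°

C = 62.11°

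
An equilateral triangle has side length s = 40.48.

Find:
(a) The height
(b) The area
(a) The height splits the triangle into two 30-60-90 halves: h = s·√3/2 = 40.48·1.73205/2 ≈ 70.1134/2 ≈ 35.0567
(b) Area = (√3/4)·s² = (√3/4)·40.48² = (√3/4)·1638.6304 ≈ 0.433013·1638.6304 ≈ 709.548

Height = 35.06, Area = 709.5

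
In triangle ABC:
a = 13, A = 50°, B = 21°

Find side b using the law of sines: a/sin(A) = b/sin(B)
a/sin(A) = b/sin(B)  ⇒  b = a·sin(B)/sin(A) = 13·sin(21°)/sin(50°)
sin(21°) ≈ 0.358368, sin(50°) ≈ 0.766044
b ≈ 13·0.358368/0.766044 ≈ 4.65878/0.766044 ≈ 6.08161

b = 6.082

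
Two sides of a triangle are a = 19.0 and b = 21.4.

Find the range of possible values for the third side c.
Triangle inequality: |a − b| < c < a + b
|a − b| = |19.0 − 21.4| = 2.4
a + b = 19.0 + 21.4 = 40.4

2.4 < c < 40.4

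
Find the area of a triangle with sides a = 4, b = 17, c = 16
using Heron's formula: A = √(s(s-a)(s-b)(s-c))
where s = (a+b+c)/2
s = (4 + 17 + 16)/2 = 37/2 = 18.5
s − a = 14.5, s − b = 1.5, s − c = 2.5
s(s−a)(s−b)(s−c) = 18.5·14.5·1.5·2.5 = 1005.9375
Area = √1005.9375 ≈ 31.7165

s = 18.5, Area = 31.72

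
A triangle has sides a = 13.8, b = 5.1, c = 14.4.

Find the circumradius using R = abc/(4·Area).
First find the area with Heron's formula.
s = (13.8 + 5.1 + 14.4)/2 = 16.65
Area = √(s(s−a)(s−b)(s−c)) = √(16.65·2.85·11.55·2.25) ≈ √1233.17 ≈ 35.1165
abc = 13.8·5.1·14.4 = 1013.472
R = abc/(4·Area) ≈ 1013.472/(4·35.1165) = 1013.472/140.466 ≈ 7.21506

R = 7.215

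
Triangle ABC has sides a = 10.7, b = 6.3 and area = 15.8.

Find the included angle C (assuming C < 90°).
Area = ½·a·b·sin(C)  ⇒  sin(C) = 2·Area/(a·b) = 2·15.8/(10.7·6.3) = 31.6/67.41 ≈ 0.468773
C = arcsin(0.468773) ≈ 27.9547° (taking the acute solution since C < 90°)

C = 27.95°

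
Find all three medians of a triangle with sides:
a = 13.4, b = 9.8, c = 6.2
Median formula: m_a = ½√(2b² + 2c² − a²) (and cyclically). a² = 179.56, b² = 96.04, c² = 38.44.
m_a = ½√(2·96.04 + 2·38.44 − 179.56) = ½√89.4 ≈ ½·9.45516 ≈ 4.72758
m_b = ½√(2·179.56 + 2·38.44 − 96.04) = ½√339.96 ≈ ½·18.438 ≈ 9.219
m_c = ½√(2·179.56 + 2·96.04 − 38.44) = ½√512.76 ≈ ½·22.6442 ≈ 11.3221

m_a = 4.728, m_b = 9.219, m_c = 11.32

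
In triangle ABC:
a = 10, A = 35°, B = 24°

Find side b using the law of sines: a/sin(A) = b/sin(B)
a/sin(A) = b/sin(B)  ⇒  b = a·sin(B)/sin(A) = 10·sin(24°)/sin(35°)
sin(24°) ≈ 0.406737, sin(35°) ≈ 0.573576
b ≈ 10·0.406737/0.573576 ≈ 4.06737/0.573576 ≈ 7.09124

b = 7.091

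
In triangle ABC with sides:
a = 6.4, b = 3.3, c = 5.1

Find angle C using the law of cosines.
c² = a² + b² − 2ab·cos(C)  ⇒  cos(C) = (a² + b² − c²)/(2ab)
cos(C) = (6.4² + 3.3² − 5.1²)/(2·6.4·3.3) = (40.96 + 10.89 − 26.01)/42.24 = 25.84/42.24 ≈ 0.611742
C = arccos(0.611742) ≈ 52.2844°

C = 52.28°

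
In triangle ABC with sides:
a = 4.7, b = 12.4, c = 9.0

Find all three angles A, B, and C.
Law of cosines for each angle (a² = 22.09, b² = 153.76, c² = 81):
cos(A) = (b² + c² − a²)/(2bc) = (153.76 + 81 − 22.09)/(2·12.4·9.0) = 212.67/223.2 ≈ 0.952823  ⇒  A ≈ 17.6696°
cos(B) = (a² + c² − b²)/(2ac) = (22.09 + 81 − 153.76)/(2·4.7·9.0) = -50.67/84.6 ≈ -0.598936  ⇒  B ≈ 126.794°
cos(C) = (a² + b² − c²)/(2ab) = (22.09 + 153.76 − 81)/(2·4.7·12.4) = 94.85/116.56 ≈ 0.813744  ⇒  C ≈ 35.5366°
Check: A + B + C ≈ 180°

A = 17.67°, B = 126.8°, C = 35.54°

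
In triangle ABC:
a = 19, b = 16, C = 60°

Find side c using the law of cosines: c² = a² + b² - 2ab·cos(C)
c² = 19² + 16² − 2·19·16·cos(60°)
cos(60°) ≈ 0.5
c² ≈ 361 + 256 − 608·(0.5) ≈ 617 − 304 ≈ 313
c ≈ √313 ≈ 17.6918

c = 17.69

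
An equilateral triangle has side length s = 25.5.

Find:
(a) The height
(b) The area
(a) The height splits the triangle into two 30-60-90 halves: h = s·√3/2 = 25.5·1.73205/2 ≈ 44.1673/2 ≈ 22.0836
(b) Area = (√3/4)·s² = (√3/4)·25.5² = (√3/4)·650.25 ≈ 0.433013·650.25 ≈ 281.567

Height = 22.08, Area = 281.6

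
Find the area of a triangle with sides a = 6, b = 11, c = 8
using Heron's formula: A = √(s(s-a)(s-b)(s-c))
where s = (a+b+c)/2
s = (6 + 11 + 8)/2 = 25/2 = 12.5
s − a = 6.5, s − b = 1.5, s − c = 4.5
s(s−a)(s−b)(s−c) = 12.5·6.5·1.5·4.5 = 548.4375
Area = √548.4375 ≈ 23.4187

s = 12.5, Area = 23.42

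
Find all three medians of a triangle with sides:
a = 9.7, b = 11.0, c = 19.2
Median formula: m_a = ½√(2b² + 2c² − a²) (and cyclically). a² = 94.09, b² = 121, c² = 368.64.
m_a = ½√(2·121 + 2·368.64 − 94.09) = ½√885.19 ≈ ½·29.7521 ≈ 14.8761
m_b = ½√(2·94.09 + 2·368.64 − 121) = ½√804.46 ≈ ½·28.363 ≈ 14.1815
m_c = ½√(2·94.09 + 2·121 − 368.64) = ½√61.54 ≈ ½·7.84474 ≈ 3.92237

m_a = 14.88, m_b = 14.18, m_c = 3.922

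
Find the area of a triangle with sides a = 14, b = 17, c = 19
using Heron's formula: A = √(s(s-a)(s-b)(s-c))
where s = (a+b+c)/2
s = (14 + 17 + 19)/2 = 50/2 = 25
s − a = 11, s − b = 8, s − c = 6
s(s−a)(s−b)(s−c) = 25·11·8·6 = 13200
Area = √13200 ≈ 114.891

s = 25.0, Area = 114.9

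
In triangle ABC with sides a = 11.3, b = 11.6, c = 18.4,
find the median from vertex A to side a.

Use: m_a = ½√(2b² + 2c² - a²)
m_a = ½√(2·11.6² + 2·18.4² − 11.3²) = ½√(2·134.56 + 2·338.56 − 127.69) = ½√(269.12 + 677.12 − 127.69) = ½√818.55
√818.55 ≈ 28.6103, so m_a ≈ 14.3052

m_a = 14.31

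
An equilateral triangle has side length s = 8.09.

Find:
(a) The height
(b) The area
(a) The height splits the triangle into two 30-60-90 halves: h = s·√3/2 = 8.09·1.73205/2 ≈ 14.0123/2 ≈ 7.00615
(b) Area = (√3/4)·s² = (√3/4)·8.09² = (√3/4)·65.4481 ≈ 0.433013·65.4481 ≈ 28.3399

Height = 7.006, Area = 28.34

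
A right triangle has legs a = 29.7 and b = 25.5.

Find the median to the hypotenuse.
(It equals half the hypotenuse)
Hypotenuse c = √(a² + b²) = √(882.09 + 650.25) = √1532.34 ≈ 39.1451
Median to hypotenuse = c/2 ≈ 39.1451/2 ≈ 19.5726

Median = 19.57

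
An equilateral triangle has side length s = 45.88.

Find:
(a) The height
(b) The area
(a) The height splits the triangle into two 30-60-90 halves: h = s·√3/2 = 45.88·1.73205/2 ≈ 79.4665/2 ≈ 39.7332
(b) Area = (√3/4)·s² = (√3/4)·45.88² = (√3/4)·2104.9744 ≈ 0.433013·2104.9744 ≈ 911.481

Height = 39.73, Area = 911.5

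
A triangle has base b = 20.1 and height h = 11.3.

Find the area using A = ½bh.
A = ½·b·h = ½·20.1·11.3 = ½·227.13 = 113.565

Area = 113.565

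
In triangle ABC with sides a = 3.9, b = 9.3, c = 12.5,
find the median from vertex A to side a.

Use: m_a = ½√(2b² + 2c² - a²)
m_a = ½√(2·9.3² + 2·12.5² − 3.9²) = ½√(2·86.49 + 2·156.25 − 15.21) = ½√(172.98 + 312.5 − 15.21) = ½√470.27
√470.27 ≈ 21.6857, so m_a ≈ 10.8429

m_a = 10.84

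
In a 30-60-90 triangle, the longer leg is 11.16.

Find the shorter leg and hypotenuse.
In a 30-60-90 triangle the sides are in ratio 1 : √3 : 2, so short leg = long leg/√3 and hypotenuse = 2·(short leg).
Short leg = 11.16/√3 ≈ 11.16/1.73205 ≈ 6.44323
Hypotenuse = 2·6.44323 ≈ 12.8865

Short leg = 6.443, Hypotenuse = 12.89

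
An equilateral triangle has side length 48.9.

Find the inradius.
r = Area/s with s the semi-perimeter.
Area = (√3/4)·48.9² = (√3/4)·2391.21 ≈ 0.433013·2391.21 ≈ 1035.42
s = 3·48.9/2 = 73.35
r ≈ 1035.42/73.35 ≈ 14.1162
(Equivalently r = side/(2√3) = 48.9/3.4641 ≈ 14.1162.)

r = 14.12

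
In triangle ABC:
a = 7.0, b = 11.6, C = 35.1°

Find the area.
Two sides and the included angle (SAS): A = ½·a·b·sin(C) = ½·7.0·11.6·sin(35.1°)
sin(35.1°) ≈ 0.575005
A ≈ ½·81.2·0.575005 = 40.6·0.575005 ≈ 23.3452

Area = 23.35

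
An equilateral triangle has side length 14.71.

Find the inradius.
r = Area/s with s the semi-perimeter.
Area = (√3/4)·14.71² = (√3/4)·216.3841 ≈ 0.433013·216.3841 ≈ 93.6971
s = 3·14.71/2 = 22.065
r ≈ 93.6971/22.065 ≈ 4.24641
(Equivalently r = side/(2√3) = 14.71/3.4641 ≈ 4.24641.)

r = 4.246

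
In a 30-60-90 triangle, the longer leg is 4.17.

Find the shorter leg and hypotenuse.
In a 30-60-90 triangle the sides are in ratio 1 : √3 : 2, so short leg = long leg/√3 and hypotenuse = 2·(short leg).
Short leg = 4.17/√3 ≈ 4.17/1.73205 ≈ 2.40755
Hypotenuse = 2·2.40755 ≈ 4.8151

Short leg = 2.408, Hypotenuse = 4.815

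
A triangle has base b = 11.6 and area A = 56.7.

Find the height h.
A = ½·b·h  ⇒  h = 2A/b = 2·56.7/11.6 = 113.4/11.6 ≈ 9.77586

h = 9.776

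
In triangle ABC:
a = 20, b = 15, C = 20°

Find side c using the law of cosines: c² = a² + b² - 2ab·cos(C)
c² = 20² + 15² − 2·20·15·cos(20°)
cos(20°) ≈ 0.939693
c² ≈ 400 + 225 − 600·(0.939693) ≈ 625 − 563.816 ≈ 61.1844
c ≈ √61.1844 ≈ 7.82205

c = 7.822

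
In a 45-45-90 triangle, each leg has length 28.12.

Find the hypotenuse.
In a 45-45-90 triangle the sides are in ratio 1 : 1 : √2, so hypotenuse = leg·√2.
Hypotenuse = 28.12·√2 ≈ 28.12·1.41421 ≈ 39.7677

Hypotenuse = 28.12√2 = 39.77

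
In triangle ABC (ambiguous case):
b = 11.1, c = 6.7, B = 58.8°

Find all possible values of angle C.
b/sin(B) = c/sin(C)  ⇒  sin(C) = c·sin(B)/b = 6.7·sin(58.8°)/11.1
sin(58.8°) ≈ 0.855364
sin(C) ≈ 6.7·0.855364/11.1 ≈ 5.73094/11.1 ≈ 0.516301
Candidate 1: C₁ = arcsin(0.516301) ≈ 31.0845°  →  A = 180° − 58.8° − 31.0845° ≈ 90.1155° > 0, valid
Candidate 2: C₂ = 180° − C₁ ≈ 148.916°  →  A = 180° − 58.8° − 148.916° ≈ -27.7155° ≤ 0, not a valid triangle

C = 31.08° (one solution)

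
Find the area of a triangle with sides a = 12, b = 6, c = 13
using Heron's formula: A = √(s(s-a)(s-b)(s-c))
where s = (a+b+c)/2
s = (12 + 6 + 13)/2 = 31/2 = 15.5
s − a = 3.5, s − b = 9.5, s − c = 2.5
s(s−a)(s−b)(s−c) = 15.5·3.5·9.5·2.5 = 1288.4375
Area = √1288.4375 ≈ 35.8948

s = 15.5, Area = 35.89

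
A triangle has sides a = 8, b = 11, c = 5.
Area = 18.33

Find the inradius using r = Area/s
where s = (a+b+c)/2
s = (8 + 11 + 5)/2 = 24/2 = 12
r = Area/s = 18.33/12 ≈ 1.5275

r = 1.527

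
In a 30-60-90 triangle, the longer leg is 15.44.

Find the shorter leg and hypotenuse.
In a 30-60-90 triangle the sides are in ratio 1 : √3 : 2, so short leg = long leg/√3 and hypotenuse = 2·(short leg).
Short leg = 15.44/√3 ≈ 15.44/1.73205 ≈ 8.91429
Hypotenuse = 2·8.91429 ≈ 17.8286

Short leg = 8.914, Hypotenuse = 17.83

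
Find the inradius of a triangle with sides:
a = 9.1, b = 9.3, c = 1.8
r = Area/s where s is the semi-perimeter.
s = (9.1 + 9.3 + 1.8)/2 = 20.2/2 = 10.1
Area = √(s(s−a)(s−b)(s−c)) = √(10.1·1·0.8·8.3) ≈ √67.064 ≈ 8.18926
r ≈ 8.18926/10.1 ≈ 0.810818

r = 0.8108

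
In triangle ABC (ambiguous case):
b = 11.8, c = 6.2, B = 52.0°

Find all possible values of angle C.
b/sin(B) = c/sin(C)  ⇒  sin(C) = c·sin(B)/b = 6.2·sin(52.0°)/11.8
sin(52.0°) ≈ 0.788011
sin(C) ≈ 6.2·0.788011/11.8 ≈ 4.88567/11.8 ≈ 0.41404
Candidate 1: C₁ = arcsin(0.41404) ≈ 24.4588°  →  A = 180° − 52.0° − 24.4588° ≈ 103.541° > 0, valid
Candidate 2: C₂ = 180° − C₁ ≈ 155.541°  →  A = 180° − 52.0° − 155.541° ≈ -27.5412° ≤ 0, not a valid triangle

C = 24.46° (one solution)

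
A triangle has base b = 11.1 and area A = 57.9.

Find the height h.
A = ½·b·h  ⇒  h = 2A/b = 2·57.9/11.1 = 115.8/11.1 ≈ 10.4324

h = 10.43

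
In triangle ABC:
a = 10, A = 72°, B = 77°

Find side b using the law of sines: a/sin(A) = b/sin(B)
a/sin(A) = b/sin(B)  ⇒  b = a·sin(B)/sin(A) = 10·sin(77°)/sin(72°)
sin(77°) ≈ 0.97437, sin(72°) ≈ 0.951057
b ≈ 10·0.97437/0.951057 ≈ 9.7437/0.951057 ≈ 10.2451

b = 10.25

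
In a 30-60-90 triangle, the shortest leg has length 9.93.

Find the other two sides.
In a 30-60-90 triangle the sides are in ratio 1 : √3 : 2 (short leg : long leg : hypotenuse).
Long leg = 9.93·√3 ≈ 9.93·1.73205 ≈ 17.1993
Hypotenuse = 2·9.93 = 19.86

Long leg = 9.93√3 = 17.2, Hypotenuse = 19.86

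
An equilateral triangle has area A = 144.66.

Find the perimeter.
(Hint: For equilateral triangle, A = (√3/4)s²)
A = (√3/4)s²  ⇒  s² = 4A/√3 = 4·144.66/√3 = 578.64/1.73205 ≈ 334.078
s ≈ √334.078 ≈ 18.2778
Perimeter = 3s ≈ 3·18.2778 ≈ 54.8334

Perimeter = 54.83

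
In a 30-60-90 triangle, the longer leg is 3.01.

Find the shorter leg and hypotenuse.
In a 30-60-90 triangle the sides are in ratio 1 : √3 : 2, so short leg = long leg/√3 and hypotenuse = 2·(short leg).
Short leg = 3.01/√3 ≈ 3.01/1.73205 ≈ 1.73782
Hypotenuse = 2·1.73782 ≈ 3.47565

Short leg = 1.738, Hypotenuse = 3.476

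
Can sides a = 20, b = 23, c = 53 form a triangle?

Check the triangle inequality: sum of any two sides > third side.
a + b vs c: 20 + 23 = 43 ≤ 53  ✗
a + c vs b: 20 + 53 = 73 > 23  ✓
b + c vs a: 23 + 53 = 76 > 20  ✓

No: 20 + 23 = 43 is not > 53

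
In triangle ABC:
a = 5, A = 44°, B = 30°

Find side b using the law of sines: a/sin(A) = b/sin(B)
a/sin(A) = b/sin(B)  ⇒  b = a·sin(B)/sin(A) = 5·sin(30°)/sin(44°)
sin(30°) ≈ 0.5, sin(44°) ≈ 0.694658
b ≈ 5·0.5/0.694658 ≈ 2.5/0.694658 ≈ 3.59889

b = 3.599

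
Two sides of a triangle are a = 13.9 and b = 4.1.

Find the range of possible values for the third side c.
Triangle inequality: |a − b| < c < a + b
|a − b| = |13.9 − 4.1| = 9.8
a + b = 13.9 + 4.1 = 18

9.8 < c < 18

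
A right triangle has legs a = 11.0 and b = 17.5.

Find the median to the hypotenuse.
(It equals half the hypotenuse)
Hypotenuse c = √(a² + b²) = √(121 + 306.25) = √427.25 ≈ 20.67
Median to hypotenuse = c/2 ≈ 20.67/2 ≈ 10.335

Median = 10.34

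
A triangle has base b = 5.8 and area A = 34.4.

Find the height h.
A = ½·b·h  ⇒  h = 2A/b = 2·34.4/5.8 = 68.8/5.8 ≈ 11.8621

h = 11.86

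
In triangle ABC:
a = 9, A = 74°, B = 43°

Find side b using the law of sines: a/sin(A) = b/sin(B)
a/sin(A) = b/sin(B)  ⇒  b = a·sin(B)/sin(A) = 9·sin(43°)/sin(74°)
sin(43°) ≈ 0.681998, sin(74°) ≈ 0.961262
b ≈ 9·0.681998/0.961262 ≈ 6.13799/0.961262 ≈ 6.38534

b = 6.385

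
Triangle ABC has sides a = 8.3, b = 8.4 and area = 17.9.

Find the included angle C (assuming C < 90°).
Area = ½·a·b·sin(C)  ⇒  sin(C) = 2·Area/(a·b) = 2·17.9/(8.3·8.4) = 35.8/69.72 ≈ 0.513483
C = arcsin(0.513483) ≈ 30.8961° (taking the acute solution since C < 90°)

C = 30.9°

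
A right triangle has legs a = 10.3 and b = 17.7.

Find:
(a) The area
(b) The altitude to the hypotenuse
(a) The legs are perpendicular, so Area = ½·a·b = ½·10.3·17.7 = ½·182.31 = 91.155
(b) Hypotenuse c = √(a² + b²) = √(106.09 + 313.29) = √419.38 ≈ 20.4788
    Area = ½·c·h_c  ⇒  h_c = 2·Area/c = 182.31/20.4788 ≈ 8.90239

Area = 91.155, h_c = 8.902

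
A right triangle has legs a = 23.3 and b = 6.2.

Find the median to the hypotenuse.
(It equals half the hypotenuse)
Hypotenuse c = √(a² + b²) = √(542.89 + 38.44) = √581.33 ≈ 24.1108
Median to hypotenuse = c/2 ≈ 24.1108/2 ≈ 12.0554

Median = 12.06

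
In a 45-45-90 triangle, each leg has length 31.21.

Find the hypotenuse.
In a 45-45-90 triangle the sides are in ratio 1 : 1 : √2, so hypotenuse = leg·√2.
Hypotenuse = 31.21·√2 ≈ 31.21·1.41421 ≈ 44.1376

Hypotenuse = 31.21√2 = 44.14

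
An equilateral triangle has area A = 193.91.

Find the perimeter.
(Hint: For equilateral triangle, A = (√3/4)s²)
A = (√3/4)s²  ⇒  s² = 4A/√3 = 4·193.91/√3 = 775.64/1.73205 ≈ 447.816
s ≈ √447.816 ≈ 21.1617
Perimeter = 3s ≈ 3·21.1617 ≈ 63.485

Perimeter = 63.48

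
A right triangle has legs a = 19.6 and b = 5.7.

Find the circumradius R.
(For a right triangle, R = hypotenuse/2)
Hypotenuse c = √(a² + b²) = √(384.16 + 32.49) = √416.65 ≈ 20.412
R = c/2 ≈ 20.412/2 ≈ 10.206

R = 10.21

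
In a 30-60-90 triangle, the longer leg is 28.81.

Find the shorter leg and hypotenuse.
In a 30-60-90 triangle the sides are in ratio 1 : √3 : 2, so short leg = long leg/√3 and hypotenuse = 2·(short leg).
Short leg = 28.81/√3 ≈ 28.81/1.73205 ≈ 16.6335
Hypotenuse = 2·16.6335 ≈ 33.2669

Short leg = 16.63, Hypotenuse = 33.27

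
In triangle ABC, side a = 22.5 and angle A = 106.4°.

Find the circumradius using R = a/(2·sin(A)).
R = a/(2·sin(A)) = 22.5/(2·sin(106.4°))
sin(106.4°) ≈ 0.959314
R ≈ 22.5/(2·0.959314) = 22.5/1.91863 ≈ 11.7271

R = 11.73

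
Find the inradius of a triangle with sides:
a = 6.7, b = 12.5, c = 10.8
r = Area/s where s is the semi-perimeter.
s = (6.7 + 12.5 + 10.8)/2 = 30/2 = 15
Area = √(s(s−a)(s−b)(s−c)) = √(15·8.3·2.5·4.2) ≈ √1307.25 ≈ 36.1559
r ≈ 36.1559/15 ≈ 2.41039

r = 2.41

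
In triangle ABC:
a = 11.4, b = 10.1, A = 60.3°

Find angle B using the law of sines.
a/sin(A) = b/sin(B)  ⇒  sin(B) = b·sin(A)/a = 10.1·sin(60.3°)/11.4
sin(60.3°) ≈ 0.868632
sin(B) ≈ 10.1·0.868632/11.4 ≈ 8.77318/11.4 ≈ 0.769577
B = arcsin(0.769577) ≈ 50.3159°
(Since b ≤ a we need B ≤ A, so the obtuse alternative 180° − 50.3159° ≈ 129.684° is rejected.)

B = 50.32°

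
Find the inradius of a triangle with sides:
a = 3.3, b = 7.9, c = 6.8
r = Area/s where s is the semi-perimeter.
s = (3.3 + 7.9 + 6.8)/2 = 18/2 = 9
Area = √(s(s−a)(s−b)(s−c)) = √(9·5.7·1.1·2.2) ≈ √124.146 ≈ 11.1421
r ≈ 11.1421/9 ≈ 1.23801

r = 1.238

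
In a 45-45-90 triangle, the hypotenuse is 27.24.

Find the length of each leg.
In a 45-45-90 triangle hypotenuse = leg·√2, so leg = hypotenuse/√2.
Leg = 27.24/√2 ≈ 27.24/1.41421 ≈ 19.2616

Each leg = 19.26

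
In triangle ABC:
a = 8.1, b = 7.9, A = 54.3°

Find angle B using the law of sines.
a/sin(A) = b/sin(B)  ⇒  sin(B) = b·sin(A)/a = 7.9·sin(54.3°)/8.1
sin(54.3°) ≈ 0.812084
sin(B) ≈ 7.9·0.812084/8.1 ≈ 6.41546/8.1 ≈ 0.792032
B = arcsin(0.792032) ≈ 52.3758°
(Since b ≤ a we need B ≤ A, so the obtuse alternative 180° − 52.3758° ≈ 127.624° is rejected.)

B = 52.38°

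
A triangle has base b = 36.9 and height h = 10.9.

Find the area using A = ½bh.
A = ½·b·h = ½·36.9·10.9 = ½·402.21 = 201.105

Area = 201.105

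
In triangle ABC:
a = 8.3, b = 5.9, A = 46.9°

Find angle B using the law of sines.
a/sin(A) = b/sin(B)  ⇒  sin(B) = b·sin(A)/a = 5.9·sin(46.9°)/8.3
sin(46.9°) ≈ 0.730162
sin(B) ≈ 5.9·0.730162/8.3 ≈ 4.30796/8.3 ≈ 0.519031
B = arcsin(0.519031) ≈ 31.2673°
(Since b ≤ a we need B ≤ A, so the obtuse alternative 180° − 31.2673° ≈ 148.733° is rejected.)

B = 31.27°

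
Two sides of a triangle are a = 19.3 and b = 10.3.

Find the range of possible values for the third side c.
Triangle inequality: |a − b| < c < a + b
|a − b| = |19.3 − 10.3| = 9
a + b = 19.3 + 10.3 = 29.6

9 < c < 29.6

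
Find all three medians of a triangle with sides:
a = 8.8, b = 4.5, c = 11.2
Median formula: m_a = ½√(2b² + 2c² − a²) (and cyclically). a² = 77.44, b² = 20.25, c² = 125.44.
m_a = ½√(2·20.25 + 2·125.44 − 77.44) = ½√213.94 ≈ ½·14.6267 ≈ 7.31334
m_b = ½√(2·77.44 + 2·125.44 − 20.25) = ½√385.51 ≈ ½·19.6344 ≈ 9.8172
m_c = ½√(2·77.44 + 2·20.25 − 125.44) = ½√69.94 ≈ ½·8.36301 ≈ 4.18151

m_a = 7.313, m_b = 9.817, m_c = 4.182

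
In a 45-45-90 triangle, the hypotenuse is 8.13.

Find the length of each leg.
In a 45-45-90 triangle hypotenuse = leg·√2, so leg = hypotenuse/√2.
Leg = 8.13/√2 ≈ 8.13/1.41421 ≈ 5.74878

Each leg = 5.749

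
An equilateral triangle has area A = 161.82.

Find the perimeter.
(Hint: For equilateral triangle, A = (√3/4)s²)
A = (√3/4)s²  ⇒  s² = 4A/√3 = 4·161.82/√3 = 647.28/1.73205 ≈ 373.707
s ≈ √373.707 ≈ 19.3315
Perimeter = 3s ≈ 3·19.3315 ≈ 57.9945

Perimeter = 57.99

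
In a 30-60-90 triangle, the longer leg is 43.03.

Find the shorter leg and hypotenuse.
In a 30-60-90 triangle the sides are in ratio 1 : √3 : 2, so short leg = long leg/√3 and hypotenuse = 2·(short leg).
Short leg = 43.03/√3 ≈ 43.03/1.73205 ≈ 24.8434
Hypotenuse = 2·24.8434 ≈ 49.6868

Short leg = 24.84, Hypotenuse = 49.69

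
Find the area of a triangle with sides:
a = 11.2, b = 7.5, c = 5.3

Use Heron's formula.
s = (11.2 + 7.5 + 5.3)/2 = 24/2 = 12
s − a = 0.8, s − b = 4.5, s − c = 6.7
s(s−a)(s−b)(s−c) = 12·0.8·4.5·6.7 ≈ 289.44
Area = √289.44 ≈ 17.0129

Area = 17.01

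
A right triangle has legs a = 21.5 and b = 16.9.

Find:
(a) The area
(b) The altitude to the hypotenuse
(a) The legs are perpendicular, so Area = ½·a·b = ½·21.5·16.9 = ½·363.35 = 181.675
(b) Hypotenuse c = √(a² + b²) = √(462.25 + 285.61) = √747.86 ≈ 27.347
    Area = ½·c·h_c  ⇒  h_c = 2·Area/c = 363.35/27.347 ≈ 13.2866

Area = 181.675, h_c = 13.29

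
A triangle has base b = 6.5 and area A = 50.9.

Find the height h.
A = ½·b·h  ⇒  h = 2A/b = 2·50.9/6.5 = 101.8/6.5 ≈ 15.6615

h = 15.66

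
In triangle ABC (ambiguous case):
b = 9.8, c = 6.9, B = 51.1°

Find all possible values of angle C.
b/sin(B) = c/sin(C)  ⇒  sin(C) = c·sin(B)/b = 6.9·sin(51.1°)/9.8
sin(51.1°) ≈ 0.778243
sin(C) ≈ 6.9·0.778243/9.8 ≈ 5.36988/9.8 ≈ 0.547947
Candidate 1: C₁ = arcsin(0.547947) ≈ 33.2263°  →  A = 180° − 51.1° − 33.2263° ≈ 95.6737° > 0, valid
Candidate 2: C₂ = 180° − C₁ ≈ 146.774°  →  A = 180° − 51.1° − 146.774° ≈ -17.8737° ≤ 0, not a valid triangle

C = 33.23° (one solution)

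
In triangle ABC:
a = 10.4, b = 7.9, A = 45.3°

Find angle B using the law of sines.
a/sin(A) = b/sin(B)  ⇒  sin(B) = b·sin(A)/a = 7.9·sin(45.3°)/10.4
sin(45.3°) ≈ 0.710799
sin(B) ≈ 7.9·0.710799/10.4 ≈ 5.61532/10.4 ≈ 0.539934
B = arcsin(0.539934) ≈ 32.6792°
(Since b ≤ a we need B ≤ A, so the obtuse alternative 180° − 32.6792° ≈ 147.321° is rejected.)

B = 32.68°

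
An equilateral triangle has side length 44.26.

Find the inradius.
r = Area/s with s the semi-perimeter.
Area = (√3/4)·44.26² = (√3/4)·1958.9476 ≈ 0.433013·1958.9476 ≈ 848.249
s = 3·44.26/2 = 66.39
r ≈ 848.249/66.39 ≈ 12.7768
(Equivalently r = side/(2√3) = 44.26/3.4641 ≈ 12.7768.)

r = 12.78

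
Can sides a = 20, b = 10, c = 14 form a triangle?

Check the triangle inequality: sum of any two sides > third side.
a + b vs c: 20 + 10 = 30 > 14  ✓
a + c vs b: 20 + 14 = 34 > 10  ✓
b + c vs a: 10 + 14 = 24 > 20  ✓

Yes, triangle inequality satisfied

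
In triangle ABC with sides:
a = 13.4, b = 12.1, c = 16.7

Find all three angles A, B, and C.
Law of cosines for each angle (a² = 179.56, b² = 146.41, c² = 278.89):
cos(A) = (b² + c² − a²)/(2bc) = (146.41 + 278.89 − 179.56)/(2·12.1·16.7) = 245.74/404.14 ≈ 0.608057  ⇒  A ≈ 52.5509°
cos(B) = (a² + c² − b²)/(2ac) = (179.56 + 278.89 − 146.41)/(2·13.4·16.7) = 312.04/447.56 ≈ 0.697203  ⇒  B ≈ 45.797°
cos(C) = (a² + b² − c²)/(2ab) = (179.56 + 146.41 − 278.89)/(2·13.4·12.1) = 47.08/324.28 ≈ 0.145183  ⇒  C ≈ 81.6521°
Check: A + B + C ≈ 180°

A = 52.55°, B = 45.8°, C = 81.65°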